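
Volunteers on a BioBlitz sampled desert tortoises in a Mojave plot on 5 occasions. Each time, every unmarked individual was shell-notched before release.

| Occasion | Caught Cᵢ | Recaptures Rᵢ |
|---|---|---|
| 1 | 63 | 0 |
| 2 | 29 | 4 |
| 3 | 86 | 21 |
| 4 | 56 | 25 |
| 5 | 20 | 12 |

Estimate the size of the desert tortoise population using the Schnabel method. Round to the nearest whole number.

Marked at large before each occasion: Mᵢ = Σⱼ<ᵢ (Cⱼ − Rⱼ) → M1=0, M2=63, M3=88, M4=153, M5=184
Σ MᵢCᵢ = 0·63 + 63·29 + 88·86 + 153·56 + 184·20 = 0 + 1827 + 7568 + 8568 + 3680 = 21643
Σ Rᵢ = 0 + 4 + 21 + 25 + 12 = 62
N̂ = 21643 / 62 ≈ 349.1 → 349

N ≈ 349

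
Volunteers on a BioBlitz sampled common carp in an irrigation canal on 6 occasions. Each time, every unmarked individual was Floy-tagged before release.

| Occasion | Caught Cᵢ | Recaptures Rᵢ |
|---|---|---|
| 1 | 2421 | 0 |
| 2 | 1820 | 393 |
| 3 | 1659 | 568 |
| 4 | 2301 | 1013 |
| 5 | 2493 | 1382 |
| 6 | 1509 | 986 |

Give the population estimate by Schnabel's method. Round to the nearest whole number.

N ≈ 11,228

Marked at large before each occasion: Mᵢ = Σⱼ<ᵢ (Cⱼ − Rⱼ) → M1=0, M2=2421, M3=3848, M4=4939, M5=6227, M6=7338
Σ MᵢCᵢ = 0·2421 + 2421·1820 + 3848·1659 + 4939·2301 + 6227·2493 + 7338·1509 = 0 + 4406220 + 6383832 + 11364639 + 15523911 + 11073042 = 48751644
Σ Rᵢ = 0 + 393 + 568 + 1013 + 1382 + 986 = 4342
N̂ = 48751644 / 4342 ≈ 11227.9 → 11228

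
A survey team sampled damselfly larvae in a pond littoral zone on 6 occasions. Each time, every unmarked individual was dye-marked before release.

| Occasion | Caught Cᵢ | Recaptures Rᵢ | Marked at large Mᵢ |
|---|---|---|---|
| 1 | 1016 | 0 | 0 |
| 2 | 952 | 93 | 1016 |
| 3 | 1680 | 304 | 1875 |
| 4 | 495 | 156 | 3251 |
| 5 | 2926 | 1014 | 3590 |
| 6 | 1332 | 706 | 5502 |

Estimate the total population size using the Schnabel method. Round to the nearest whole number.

Σ MᵢCᵢ = 0·1016 + 1016·952 + 1875·1680 + 3251·495 + 3590·2926 + 5502·1332 = 0 + 967232 + 3150000 + 1609245 + 10504340 + 7328664 = 23559481
Σ Rᵢ = 0 + 93 + 304 + 156 + 1014 + 706 = 2273
N̂ = 23559481 / 2273 ≈ 10364.9 → 10365

N ≈ 10,365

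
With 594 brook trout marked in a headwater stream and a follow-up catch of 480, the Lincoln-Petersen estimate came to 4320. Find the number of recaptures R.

From N = M·C/R: R = M·C / N = 594·480 / 4320 = 285120 / 4320 = 66.

R = 66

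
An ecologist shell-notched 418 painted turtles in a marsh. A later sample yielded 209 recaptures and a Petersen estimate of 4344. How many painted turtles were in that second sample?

From N = M·C/R: C = N·R / M = 4344·209 / 418 = 907896 / 418 = 2172.

C = 2172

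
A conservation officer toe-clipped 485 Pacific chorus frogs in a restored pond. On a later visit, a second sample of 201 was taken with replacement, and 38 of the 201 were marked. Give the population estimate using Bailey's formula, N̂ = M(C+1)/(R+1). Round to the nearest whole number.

N ≈ 2512

N̂ = 485·(201+1)/(38+1) = 485·202/39 = 97970/39 ≈ 2512.1 → 2512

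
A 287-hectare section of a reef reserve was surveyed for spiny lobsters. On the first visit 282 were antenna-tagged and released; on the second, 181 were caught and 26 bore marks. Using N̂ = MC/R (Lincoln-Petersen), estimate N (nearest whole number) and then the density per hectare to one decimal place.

N̂ = 282·181/26 = 51042/26 ≈ 1963.2 → 1963
Density = N̂ / area = 1963 / 287 ≈ 6.84 → 6.8 per hectare

density ≈ 6.8 spiny lobsters per hectare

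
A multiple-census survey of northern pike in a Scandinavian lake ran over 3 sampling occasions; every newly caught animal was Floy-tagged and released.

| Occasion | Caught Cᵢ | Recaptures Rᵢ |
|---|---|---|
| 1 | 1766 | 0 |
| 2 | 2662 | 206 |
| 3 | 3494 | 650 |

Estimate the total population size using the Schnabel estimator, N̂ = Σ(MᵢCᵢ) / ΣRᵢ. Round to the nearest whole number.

N ≈ 22,725

Marked at large before each occasion: Mᵢ = Σⱼ<ᵢ (Cⱼ − Rⱼ) → M1=0, M2=1766, M3=4222
Σ MᵢCᵢ = 0·1766 + 1766·2662 + 4222·3494 = 0 + 4701092 + 14751668 = 19452760
Σ Rᵢ = 0 + 206 + 650 = 856
N̂ = 19452760 / 856 ≈ 22725.2 → 22725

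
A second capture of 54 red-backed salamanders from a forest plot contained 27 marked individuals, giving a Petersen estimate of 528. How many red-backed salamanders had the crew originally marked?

M = 264

From N = M·C/R: M = N·R / C = 528·27 / 54 = 14256 / 54 = 264.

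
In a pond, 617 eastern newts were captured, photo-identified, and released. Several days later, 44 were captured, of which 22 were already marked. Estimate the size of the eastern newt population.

N = (617 × 44) / 22 = 27148 / 22 = 1234

N = 1234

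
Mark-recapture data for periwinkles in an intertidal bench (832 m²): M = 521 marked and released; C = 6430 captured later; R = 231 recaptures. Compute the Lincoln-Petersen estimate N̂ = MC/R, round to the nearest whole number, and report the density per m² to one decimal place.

density ≈ 17.4 periwinkles per m²

N̂ = 521·6430/231 = 3350030/231 ≈ 14502.3 → 14502
Density = N̂ / area = 14502 / 832 ≈ 17.43 → 17.4 per m²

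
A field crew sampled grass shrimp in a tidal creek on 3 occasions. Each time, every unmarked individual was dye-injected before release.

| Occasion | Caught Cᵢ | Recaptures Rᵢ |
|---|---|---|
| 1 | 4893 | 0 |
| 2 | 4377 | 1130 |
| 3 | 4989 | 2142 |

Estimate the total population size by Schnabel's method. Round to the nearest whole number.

N ≈ 18,957

Marked at large before each occasion: Mᵢ = Σⱼ<ᵢ (Cⱼ − Rⱼ) → M1=0, M2=4893, M3=8140
Σ MᵢCᵢ = 0·4893 + 4893·4377 + 8140·4989 = 0 + 21416661 + 40610460 = 62027121
Σ Rᵢ = 0 + 1130 + 2142 = 3272
N̂ = 62027121 / 3272 ≈ 18956.9 → 18957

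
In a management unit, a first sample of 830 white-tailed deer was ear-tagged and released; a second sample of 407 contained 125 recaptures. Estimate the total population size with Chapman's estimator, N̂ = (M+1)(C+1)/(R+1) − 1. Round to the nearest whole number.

N ≈ 2690

N̂ = (830+1)(407+1)/(125+1) − 1 = 831·408/126 − 1
= 339048/126 − 1 ≈ 2690.9 − 1 ≈ 2689.9 → 2690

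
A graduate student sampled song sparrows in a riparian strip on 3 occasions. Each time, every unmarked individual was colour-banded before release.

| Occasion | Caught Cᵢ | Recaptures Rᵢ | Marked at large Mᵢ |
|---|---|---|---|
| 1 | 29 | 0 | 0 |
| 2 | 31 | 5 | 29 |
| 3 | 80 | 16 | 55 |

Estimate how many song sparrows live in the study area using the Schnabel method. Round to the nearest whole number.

Σ MᵢCᵢ = 0·29 + 29·31 + 55·80 = 0 + 899 + 4400 = 5299
Σ Rᵢ = 0 + 5 + 16 = 21
N̂ = 5299 / 21 ≈ 252.3 → 252

N ≈ 252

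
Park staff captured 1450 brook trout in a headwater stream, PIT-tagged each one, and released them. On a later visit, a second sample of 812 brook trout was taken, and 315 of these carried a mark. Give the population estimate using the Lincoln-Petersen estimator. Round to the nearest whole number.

The marked fraction in the recapture sample should equal the marked fraction in the population: 315/812 = 1450/N.
N = (1450 × 812) / 315 = 1177400 / 315 ≈ 3737.8 → 3738

N ≈ 3738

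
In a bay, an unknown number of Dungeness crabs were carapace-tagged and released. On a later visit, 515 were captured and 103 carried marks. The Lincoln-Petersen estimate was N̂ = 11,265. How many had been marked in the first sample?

From N = M·C/R: M = N·R / C = 11265·103 / 515 = 1160295 / 515 = 2253.

M = 2253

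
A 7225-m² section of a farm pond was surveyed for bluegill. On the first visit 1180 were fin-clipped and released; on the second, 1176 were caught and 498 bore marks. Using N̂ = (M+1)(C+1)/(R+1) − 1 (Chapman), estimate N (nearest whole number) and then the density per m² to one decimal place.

N̂ = 1181·1177/499 − 1 = 1390037/499 − 1 ≈ 2784.6 → 2785
Density = N̂ / area = 2785 / 7225 ≈ 0.39 → 0.4 per m²

density ≈ 0.4 bluegill per m²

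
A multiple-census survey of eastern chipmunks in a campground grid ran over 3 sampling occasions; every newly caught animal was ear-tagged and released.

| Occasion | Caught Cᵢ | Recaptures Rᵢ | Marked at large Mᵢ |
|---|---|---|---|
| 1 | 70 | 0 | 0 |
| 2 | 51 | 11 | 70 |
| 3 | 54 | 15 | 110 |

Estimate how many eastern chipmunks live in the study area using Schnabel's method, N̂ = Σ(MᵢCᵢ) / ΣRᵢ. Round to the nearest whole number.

Σ MᵢCᵢ = 0·70 + 70·51 + 110·54 = 0 + 3570 + 5940 = 9510
Σ Rᵢ = 0 + 11 + 15 = 26
N̂ = 9510 / 26 ≈ 365.8 → 366

N ≈ 366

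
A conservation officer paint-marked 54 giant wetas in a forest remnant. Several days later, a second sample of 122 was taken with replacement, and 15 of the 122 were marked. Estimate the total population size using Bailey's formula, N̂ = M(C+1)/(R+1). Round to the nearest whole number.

N ≈ 415

N̂ = 54·(122+1)/(15+1) = 54·123/16 = 6642/16 ≈ 415.1 → 415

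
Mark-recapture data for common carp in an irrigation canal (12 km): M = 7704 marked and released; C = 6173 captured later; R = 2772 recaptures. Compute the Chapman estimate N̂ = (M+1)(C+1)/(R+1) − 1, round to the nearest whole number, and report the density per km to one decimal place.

density ≈ 1429.5 common carp per km

N̂ = 7705·6174/2773 − 1 = 47570670/2773 − 1 ≈ 17153.9 → 17154
Density = N̂ / area = 17154 / 12 ≈ 1429.50 → 1429.5 per km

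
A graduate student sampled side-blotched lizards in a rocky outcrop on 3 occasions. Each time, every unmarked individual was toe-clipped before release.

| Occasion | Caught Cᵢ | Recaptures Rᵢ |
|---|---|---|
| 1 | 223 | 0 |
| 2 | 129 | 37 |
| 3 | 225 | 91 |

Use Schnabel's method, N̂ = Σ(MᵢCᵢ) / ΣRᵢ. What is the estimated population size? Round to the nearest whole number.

N ≈ 778

Marked at large before each occasion: Mᵢ = Σⱼ<ᵢ (Cⱼ − Rⱼ) → M1=0, M2=223, M3=315
Σ MᵢCᵢ = 0·223 + 223·129 + 315·225 = 0 + 28767 + 70875 = 99642
Σ Rᵢ = 0 + 37 + 91 = 128
N̂ = 99642 / 128 ≈ 778.45 → 778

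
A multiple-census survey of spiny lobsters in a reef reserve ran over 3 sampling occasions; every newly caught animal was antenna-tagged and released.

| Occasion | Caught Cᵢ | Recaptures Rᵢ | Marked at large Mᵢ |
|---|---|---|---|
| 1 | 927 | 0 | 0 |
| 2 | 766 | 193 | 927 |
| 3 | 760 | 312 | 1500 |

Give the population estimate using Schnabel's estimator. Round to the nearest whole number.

Σ MᵢCᵢ = 0·927 + 927·766 + 1500·760 = 0 + 710082 + 1140000 = 1850082
Σ Rᵢ = 0 + 193 + 312 = 505
N̂ = 1850082 / 505 ≈ 3663.5 → 3664

N ≈ 3664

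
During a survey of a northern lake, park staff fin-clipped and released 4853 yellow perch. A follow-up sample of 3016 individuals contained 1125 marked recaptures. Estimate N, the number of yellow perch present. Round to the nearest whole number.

N ≈ 13,010

If marked individuals mix randomly, R/C ≈ M/N, giving N ≈ M·C/R.
N = (4853 × 3016) / 1125 = 14636648 / 1125 ≈ 13010.4 → 13010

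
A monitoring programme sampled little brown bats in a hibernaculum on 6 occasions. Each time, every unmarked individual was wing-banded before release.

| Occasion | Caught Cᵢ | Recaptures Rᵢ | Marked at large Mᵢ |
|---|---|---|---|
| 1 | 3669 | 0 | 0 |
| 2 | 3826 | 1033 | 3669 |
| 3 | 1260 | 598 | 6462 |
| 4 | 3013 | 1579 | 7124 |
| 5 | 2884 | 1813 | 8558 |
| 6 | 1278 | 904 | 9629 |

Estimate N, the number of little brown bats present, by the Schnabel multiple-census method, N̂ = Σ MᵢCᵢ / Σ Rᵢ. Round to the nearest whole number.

Σ MᵢCᵢ = 0·3669 + 3669·3826 + 6462·1260 + 7124·3013 + 8558·2884 + 9629·1278 = 0 + 14037594 + 8142120 + 21464612 + 24681272 + 12305862 = 80631460
Σ Rᵢ = 0 + 1033 + 598 + 1579 + 1813 + 904 = 5927
N̂ = 80631460 / 5927 ≈ 13604.1 → 13604

N ≈ 13,604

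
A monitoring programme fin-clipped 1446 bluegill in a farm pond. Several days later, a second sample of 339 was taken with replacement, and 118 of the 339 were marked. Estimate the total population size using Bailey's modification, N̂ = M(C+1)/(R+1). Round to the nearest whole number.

N̂ = 1446·(339+1)/(118+1) = 1446·340/119 = 491640/119 ≈ 4131.4 → 4131

N ≈ 4131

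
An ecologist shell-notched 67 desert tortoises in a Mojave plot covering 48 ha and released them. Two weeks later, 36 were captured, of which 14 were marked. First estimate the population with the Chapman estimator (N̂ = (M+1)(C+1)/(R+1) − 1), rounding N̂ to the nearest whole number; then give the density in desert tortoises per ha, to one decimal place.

N̂ = 68·37/15 − 1 = 2516/15 − 1 ≈ 166.7 → 167
Density = N̂ / area = 167 / 48 ≈ 3.48 → 3.5 per ha

density ≈ 3.5 desert tortoises per ha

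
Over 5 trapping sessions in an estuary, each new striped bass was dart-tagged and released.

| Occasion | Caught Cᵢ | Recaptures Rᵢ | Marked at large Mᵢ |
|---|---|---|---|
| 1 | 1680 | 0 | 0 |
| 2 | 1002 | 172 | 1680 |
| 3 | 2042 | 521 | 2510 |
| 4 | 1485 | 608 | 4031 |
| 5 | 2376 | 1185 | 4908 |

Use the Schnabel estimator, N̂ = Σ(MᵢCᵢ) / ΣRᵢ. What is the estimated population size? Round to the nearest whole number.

N ≈ 9838

Σ MᵢCᵢ = 0·1680 + 1680·1002 + 2510·2042 + 4031·1485 + 4908·2376 = 0 + 1683360 + 5125420 + 5986035 + 11661408 = 24456223
Σ Rᵢ = 0 + 172 + 521 + 608 + 1185 = 2486
N̂ = 24456223 / 2486 ≈ 9837.6 → 9838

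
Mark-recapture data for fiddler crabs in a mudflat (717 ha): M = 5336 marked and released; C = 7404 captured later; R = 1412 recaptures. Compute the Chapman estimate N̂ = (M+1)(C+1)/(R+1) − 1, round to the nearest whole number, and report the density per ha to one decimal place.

N̂ = 5337·7405/1413 − 1 = 39520485/1413 − 1 ≈ 27968.2 → 27968
Density = N̂ / area = 27968 / 717 ≈ 39.01 → 39.0 per ha

density ≈ 39.0 fiddler crabs per ha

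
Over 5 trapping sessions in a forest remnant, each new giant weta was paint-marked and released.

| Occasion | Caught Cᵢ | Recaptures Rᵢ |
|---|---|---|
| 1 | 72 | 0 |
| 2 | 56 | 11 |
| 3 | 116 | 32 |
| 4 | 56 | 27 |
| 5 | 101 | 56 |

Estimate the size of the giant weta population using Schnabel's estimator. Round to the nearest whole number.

Marked at large before each occasion: Mᵢ = Σⱼ<ᵢ (Cⱼ − Rⱼ) → M1=0, M2=72, M3=117, M4=201, M5=230
Σ MᵢCᵢ = 0·72 + 72·56 + 117·116 + 201·56 + 230·101 = 0 + 4032 + 13572 + 11256 + 23230 = 52090
Σ Rᵢ = 0 + 11 + 32 + 27 + 56 = 126
N̂ = 52090 / 126 ≈ 413.4 → 413

N ≈ 413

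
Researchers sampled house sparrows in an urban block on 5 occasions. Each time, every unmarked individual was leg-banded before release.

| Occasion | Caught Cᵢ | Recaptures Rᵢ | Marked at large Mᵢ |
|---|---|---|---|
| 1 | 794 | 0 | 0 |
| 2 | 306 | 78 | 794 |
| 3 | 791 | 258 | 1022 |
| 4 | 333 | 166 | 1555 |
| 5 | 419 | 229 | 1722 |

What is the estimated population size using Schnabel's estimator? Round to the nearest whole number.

N ≈ 3134

Σ MᵢCᵢ = 0·794 + 794·306 + 1022·791 + 1555·333 + 1722·419 = 0 + 242964 + 808402 + 517815 + 721518 = 2290699
Σ Rᵢ = 0 + 78 + 258 + 166 + 229 = 731
N̂ = 2290699 / 731 ≈ 3133.7 → 3134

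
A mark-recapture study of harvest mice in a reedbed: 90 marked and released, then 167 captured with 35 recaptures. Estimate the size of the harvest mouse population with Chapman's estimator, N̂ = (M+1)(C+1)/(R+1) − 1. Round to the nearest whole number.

N̂ = (90+1)(167+1)/(35+1) − 1 = 91·168/36 − 1
= 15288/36 − 1 ≈ 424.7 − 1 ≈ 423.7 → 424

N ≈ 424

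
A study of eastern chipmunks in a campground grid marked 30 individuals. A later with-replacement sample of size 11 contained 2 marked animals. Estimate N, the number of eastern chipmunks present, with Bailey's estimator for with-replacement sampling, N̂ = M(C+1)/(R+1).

N̂ = 30·(11+1)/(2+1) = 30·12/3 = 360/3 = 120

N = 120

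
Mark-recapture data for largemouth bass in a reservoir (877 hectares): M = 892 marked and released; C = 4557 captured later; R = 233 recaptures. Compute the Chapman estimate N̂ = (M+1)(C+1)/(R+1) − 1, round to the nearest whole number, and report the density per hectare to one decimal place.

N̂ = 893·4558/234 − 1 = 4070294/234 − 1 ≈ 17393.4 → 17393
Density = N̂ / area = 17393 / 877 ≈ 19.83 → 19.8 per hectare

density ≈ 19.8 largemouth bass per hectare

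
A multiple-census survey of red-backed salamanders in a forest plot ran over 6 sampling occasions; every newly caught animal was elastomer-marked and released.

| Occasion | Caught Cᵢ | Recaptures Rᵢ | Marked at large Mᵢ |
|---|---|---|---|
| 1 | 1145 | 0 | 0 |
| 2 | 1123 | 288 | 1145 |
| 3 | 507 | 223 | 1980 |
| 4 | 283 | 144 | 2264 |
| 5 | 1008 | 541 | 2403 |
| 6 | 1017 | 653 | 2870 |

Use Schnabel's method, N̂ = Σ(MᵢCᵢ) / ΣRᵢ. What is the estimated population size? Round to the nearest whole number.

N ≈ 4473

Σ MᵢCᵢ = 0·1145 + 1145·1123 + 1980·507 + 2264·283 + 2403·1008 + 2870·1017 = 0 + 1285835 + 1003860 + 640712 + 2422224 + 2918790 = 8271421
Σ Rᵢ = 0 + 288 + 223 + 144 + 541 + 653 = 1849
N̂ = 8271421 / 1849 ≈ 4473.46 → 4473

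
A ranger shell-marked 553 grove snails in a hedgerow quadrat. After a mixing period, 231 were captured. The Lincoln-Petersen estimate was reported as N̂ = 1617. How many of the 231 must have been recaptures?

R = 79

From N = M·C/R: R = M·C / N = 553·231 / 1617 = 127743 / 1617 = 79.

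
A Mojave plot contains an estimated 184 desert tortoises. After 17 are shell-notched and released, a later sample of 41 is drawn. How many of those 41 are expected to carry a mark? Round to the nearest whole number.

expected recaptures ≈ 4

Expected recaptures E[R] = M·C / N.
E[R] = 17 × 41 / 184 = 697 / 184 ≈ 3.8 → 4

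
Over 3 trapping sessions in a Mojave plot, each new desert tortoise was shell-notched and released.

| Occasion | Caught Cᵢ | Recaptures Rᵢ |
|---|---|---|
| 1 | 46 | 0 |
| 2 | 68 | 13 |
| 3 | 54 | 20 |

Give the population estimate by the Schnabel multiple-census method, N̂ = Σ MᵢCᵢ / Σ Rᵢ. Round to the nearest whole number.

N ≈ 260

Marked at large before each occasion: Mᵢ = Σⱼ<ᵢ (Cⱼ − Rⱼ) → M1=0, M2=46, M3=101
Σ MᵢCᵢ = 0·46 + 46·68 + 101·54 = 0 + 3128 + 5454 = 8582
Σ Rᵢ = 0 + 13 + 20 = 33
N̂ = 8582 / 33 ≈ 260.1 → 260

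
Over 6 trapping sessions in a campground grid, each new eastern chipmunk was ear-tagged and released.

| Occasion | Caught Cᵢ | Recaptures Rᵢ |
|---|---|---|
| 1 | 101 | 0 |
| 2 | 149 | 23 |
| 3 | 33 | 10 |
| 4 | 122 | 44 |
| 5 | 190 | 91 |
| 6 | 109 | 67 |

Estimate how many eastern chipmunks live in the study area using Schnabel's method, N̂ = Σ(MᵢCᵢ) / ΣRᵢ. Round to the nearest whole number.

N ≈ 689

Marked at large before each occasion: Mᵢ = Σⱼ<ᵢ (Cⱼ − Rⱼ) → M1=0, M2=101, M3=227, M4=250, M5=328, M6=427
Σ MᵢCᵢ = 0·101 + 101·149 + 227·33 + 250·122 + 328·190 + 427·109 = 0 + 15049 + 7491 + 30500 + 62320 + 46543 = 161903
Σ Rᵢ = 0 + 23 + 10 + 44 + 91 + 67 = 235
N̂ = 161903 / 235 ≈ 688.9 → 689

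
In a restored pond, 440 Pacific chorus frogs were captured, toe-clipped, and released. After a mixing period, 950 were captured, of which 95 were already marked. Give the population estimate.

N = 4400

If marked individuals mix randomly, R/C ≈ M/N, giving N ≈ M·C/R.
N = (440 × 950) / 95 = 418000 / 95 = 4400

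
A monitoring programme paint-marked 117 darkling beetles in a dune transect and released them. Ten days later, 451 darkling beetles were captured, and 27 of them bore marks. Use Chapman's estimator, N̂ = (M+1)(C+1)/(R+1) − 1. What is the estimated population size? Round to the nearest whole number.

N ≈ 1904

N̂ = (117+1)(451+1)/(27+1) − 1 = 118·452/28 − 1
= 53336/28 − 1 ≈ 1904.9 − 1 ≈ 1903.9 → 1904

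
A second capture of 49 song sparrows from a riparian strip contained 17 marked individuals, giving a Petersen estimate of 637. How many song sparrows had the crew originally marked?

From N = M·C/R: M = N·R / C = 637·17 / 49 = 10829 / 49 = 221.

M = 221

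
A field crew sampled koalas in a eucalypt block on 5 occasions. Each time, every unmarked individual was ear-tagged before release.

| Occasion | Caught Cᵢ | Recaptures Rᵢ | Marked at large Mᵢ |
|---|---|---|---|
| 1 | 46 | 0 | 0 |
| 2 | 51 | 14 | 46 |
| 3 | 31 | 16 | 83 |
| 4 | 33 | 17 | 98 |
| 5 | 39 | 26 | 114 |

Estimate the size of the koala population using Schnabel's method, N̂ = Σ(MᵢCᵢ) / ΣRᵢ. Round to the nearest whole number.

Σ MᵢCᵢ = 0·46 + 46·51 + 83·31 + 98·33 + 114·39 = 0 + 2346 + 2573 + 3234 + 4446 = 12599
Σ Rᵢ = 0 + 14 + 16 + 17 + 26 = 73
N̂ = 12599 / 73 ≈ 172.6 → 173

N ≈ 173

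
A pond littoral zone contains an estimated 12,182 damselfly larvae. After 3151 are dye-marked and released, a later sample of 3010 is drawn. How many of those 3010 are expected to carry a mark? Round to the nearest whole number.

expected recaptures ≈ 779

The marked fraction of the population is 3151/12182, so in a sample of 3010 expect C·(M/N) marked.
E[R] = 3151 × 3010 / 12182 = 9484510 / 12182 ≈ 778.6 → 779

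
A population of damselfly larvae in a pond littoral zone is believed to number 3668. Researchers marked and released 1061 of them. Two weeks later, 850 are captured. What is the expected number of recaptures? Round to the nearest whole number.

expected recaptures ≈ 246

The marked fraction of the population is 1061/3668, so in a sample of 850 expect C·(M/N) marked.
E[R] = 1061 × 850 / 3668 = 901850 / 3668 ≈ 245.9 → 246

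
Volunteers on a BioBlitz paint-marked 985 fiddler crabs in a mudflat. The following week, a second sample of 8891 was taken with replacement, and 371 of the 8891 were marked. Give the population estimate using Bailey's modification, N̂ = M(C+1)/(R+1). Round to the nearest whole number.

N̂ = 985·(8891+1)/(371+1) = 985·8892/372 = 8758620/372 ≈ 23544.7 → 23545

N ≈ 23,545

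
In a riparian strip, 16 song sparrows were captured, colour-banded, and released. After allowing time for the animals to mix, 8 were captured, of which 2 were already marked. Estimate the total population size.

The marked fraction in the recapture sample should equal the marked fraction in the population: 2/8 = 16/N.
N = (16 × 8) / 2 = 128 / 2 = 64

N = 64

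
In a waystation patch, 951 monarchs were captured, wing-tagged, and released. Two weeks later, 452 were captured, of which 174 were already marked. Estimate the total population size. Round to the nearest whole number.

N ≈ 2470

N = (951 × 452) / 174 = 429852 / 174 ≈ 2470.4 → 2470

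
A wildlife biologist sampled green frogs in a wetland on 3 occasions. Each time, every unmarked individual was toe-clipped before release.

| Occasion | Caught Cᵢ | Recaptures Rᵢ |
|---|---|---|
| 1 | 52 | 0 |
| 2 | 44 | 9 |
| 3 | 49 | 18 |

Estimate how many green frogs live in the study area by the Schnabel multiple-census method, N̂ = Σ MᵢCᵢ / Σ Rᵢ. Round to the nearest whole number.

N ≈ 243

Marked at large before each occasion: Mᵢ = Σⱼ<ᵢ (Cⱼ − Rⱼ) → M1=0, M2=52, M3=87
Σ MᵢCᵢ = 0·52 + 52·44 + 87·49 = 0 + 2288 + 4263 = 6551
Σ Rᵢ = 0 + 9 + 18 = 27
N̂ = 6551 / 27 ≈ 242.6 → 243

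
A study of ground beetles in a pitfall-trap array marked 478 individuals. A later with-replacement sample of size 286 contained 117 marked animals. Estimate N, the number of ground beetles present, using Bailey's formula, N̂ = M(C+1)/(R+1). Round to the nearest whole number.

N ≈ 1163

N̂ = 478·(286+1)/(117+1) = 478·287/118 = 137186/118 ≈ 1162.6 → 1163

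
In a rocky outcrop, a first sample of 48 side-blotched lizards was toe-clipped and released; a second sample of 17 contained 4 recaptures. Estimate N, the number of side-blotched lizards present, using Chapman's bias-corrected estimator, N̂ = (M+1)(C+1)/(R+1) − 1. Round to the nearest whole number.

N̂ = (48+1)(17+1)/(4+1) − 1 = 49·18/5 − 1
= 882/5 − 1 ≈ 176.4 − 1 ≈ 175.4 → 175

N ≈ 175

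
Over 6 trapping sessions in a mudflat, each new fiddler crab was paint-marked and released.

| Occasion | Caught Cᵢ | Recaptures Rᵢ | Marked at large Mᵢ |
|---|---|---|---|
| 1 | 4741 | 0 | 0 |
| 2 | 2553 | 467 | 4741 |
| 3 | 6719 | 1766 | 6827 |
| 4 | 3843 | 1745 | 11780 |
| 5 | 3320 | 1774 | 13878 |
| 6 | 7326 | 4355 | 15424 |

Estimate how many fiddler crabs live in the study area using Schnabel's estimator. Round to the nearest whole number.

N ≈ 25,954

Σ MᵢCᵢ = 0·4741 + 4741·2553 + 6827·6719 + 11780·3843 + 13878·3320 + 15424·7326 = 0 + 12103773 + 45870613 + 45270540 + 46074960 + 112996224 = 262316110
Σ Rᵢ = 0 + 467 + 1766 + 1745 + 1774 + 4355 = 10107
N̂ = 262316110 / 10107 ≈ 25953.9 → 25954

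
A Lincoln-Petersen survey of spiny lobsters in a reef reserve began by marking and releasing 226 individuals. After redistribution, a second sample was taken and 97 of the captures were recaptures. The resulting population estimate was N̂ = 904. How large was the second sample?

C = 388

From N = M·C/R: C = N·R / M = 904·97 / 226 = 87688 / 226 = 388.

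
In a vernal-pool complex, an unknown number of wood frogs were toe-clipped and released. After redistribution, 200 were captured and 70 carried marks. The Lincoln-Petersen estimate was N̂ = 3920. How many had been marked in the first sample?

M = 1372

From N = M·C/R: M = N·R / C = 3920·70 / 200 = 274400 / 200 = 1372.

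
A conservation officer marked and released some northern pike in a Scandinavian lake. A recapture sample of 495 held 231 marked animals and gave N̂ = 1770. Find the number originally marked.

M = 826

From N = M·C/R: M = N·R / C = 1770·231 / 495 = 408870 / 495 = 826.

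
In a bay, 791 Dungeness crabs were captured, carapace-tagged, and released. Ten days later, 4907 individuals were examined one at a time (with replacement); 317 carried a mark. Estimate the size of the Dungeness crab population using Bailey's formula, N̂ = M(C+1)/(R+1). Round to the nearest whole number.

N̂ = 791·(4907+1)/(317+1) = 791·4908/318 = 3882228/318 ≈ 12208.3 → 12208

N ≈ 12,208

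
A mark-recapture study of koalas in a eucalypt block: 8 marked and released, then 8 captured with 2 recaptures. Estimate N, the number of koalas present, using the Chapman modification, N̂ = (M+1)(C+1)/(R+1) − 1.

N = 26

N̂ = (8+1)(8+1)/(2+1) − 1 = 9·9/3 − 1
= 81/3 − 1 = 27 − 1 = 26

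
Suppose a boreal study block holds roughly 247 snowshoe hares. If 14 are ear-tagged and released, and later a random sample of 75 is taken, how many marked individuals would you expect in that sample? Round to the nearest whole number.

expected recaptures ≈ 4

The marked fraction of the population is 14/247, so in a sample of 75 expect C·(M/N) marked.
E[R] = 14 × 75 / 247 = 1050 / 247 ≈ 4.3 → 4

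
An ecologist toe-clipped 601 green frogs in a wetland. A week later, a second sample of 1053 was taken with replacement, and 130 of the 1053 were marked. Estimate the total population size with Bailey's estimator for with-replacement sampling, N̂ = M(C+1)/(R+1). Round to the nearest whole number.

N ≈ 4836

N̂ = 601·(1053+1)/(130+1) = 601·1054/131 = 633454/131 ≈ 4835.5 → 4836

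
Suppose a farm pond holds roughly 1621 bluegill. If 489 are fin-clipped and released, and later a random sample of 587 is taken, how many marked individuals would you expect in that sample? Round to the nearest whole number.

expected recaptures ≈ 177

The marked fraction of the population is 489/1621, so in a sample of 587 expect C·(M/N) marked.
E[R] = 489 × 587 / 1621 = 287043 / 1621 ≈ 177.1 → 177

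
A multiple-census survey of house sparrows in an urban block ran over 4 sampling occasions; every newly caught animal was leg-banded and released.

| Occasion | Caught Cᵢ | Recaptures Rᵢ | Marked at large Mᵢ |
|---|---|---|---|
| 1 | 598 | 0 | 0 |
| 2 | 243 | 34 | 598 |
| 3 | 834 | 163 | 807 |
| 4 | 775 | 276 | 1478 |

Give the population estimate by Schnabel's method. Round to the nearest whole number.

N ≈ 4152

Σ MᵢCᵢ = 0·598 + 598·243 + 807·834 + 1478·775 = 0 + 145314 + 673038 + 1145450 = 1963802
Σ Rᵢ = 0 + 34 + 163 + 276 = 473
N̂ = 1963802 / 473 ≈ 4151.8 → 4152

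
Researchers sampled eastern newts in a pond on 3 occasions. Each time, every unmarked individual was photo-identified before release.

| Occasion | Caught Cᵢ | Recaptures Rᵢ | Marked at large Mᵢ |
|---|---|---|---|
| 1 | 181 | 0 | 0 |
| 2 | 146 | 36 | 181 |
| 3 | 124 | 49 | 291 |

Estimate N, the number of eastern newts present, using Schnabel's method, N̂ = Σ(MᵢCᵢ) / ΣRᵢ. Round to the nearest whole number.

Σ MᵢCᵢ = 0·181 + 181·146 + 291·124 = 0 + 26426 + 36084 = 62510
Σ Rᵢ = 0 + 36 + 49 = 85
N̂ = 62510 / 85 ≈ 735.4 → 735

N ≈ 735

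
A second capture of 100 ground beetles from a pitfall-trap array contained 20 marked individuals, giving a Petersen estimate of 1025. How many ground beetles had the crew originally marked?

M = 205

From N = M·C/R: M = N·R / C = 1025·20 / 100 = 20500 / 100 = 205.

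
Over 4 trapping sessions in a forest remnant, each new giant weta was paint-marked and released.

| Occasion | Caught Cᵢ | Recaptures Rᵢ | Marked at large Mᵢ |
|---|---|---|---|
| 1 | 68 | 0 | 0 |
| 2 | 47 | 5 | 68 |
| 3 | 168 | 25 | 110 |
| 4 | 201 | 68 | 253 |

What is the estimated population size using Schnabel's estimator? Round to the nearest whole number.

Σ MᵢCᵢ = 0·68 + 68·47 + 110·168 + 253·201 = 0 + 3196 + 18480 + 50853 = 72529
Σ Rᵢ = 0 + 5 + 25 + 68 = 98
N̂ = 72529 / 98 ≈ 740.1 → 740

N ≈ 740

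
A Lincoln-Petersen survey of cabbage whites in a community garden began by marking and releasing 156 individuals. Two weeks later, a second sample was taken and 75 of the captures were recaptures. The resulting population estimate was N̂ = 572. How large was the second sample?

C = 275

From N = M·C/R: C = N·R / M = 572·75 / 156 = 42900 / 156 = 275.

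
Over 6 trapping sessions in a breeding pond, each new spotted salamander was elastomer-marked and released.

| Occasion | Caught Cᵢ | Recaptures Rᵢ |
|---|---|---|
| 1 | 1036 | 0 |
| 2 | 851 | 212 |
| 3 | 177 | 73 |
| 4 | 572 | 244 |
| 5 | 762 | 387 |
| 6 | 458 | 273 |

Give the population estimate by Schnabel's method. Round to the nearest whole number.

Marked at large before each occasion: Mᵢ = Σⱼ<ᵢ (Cⱼ − Rⱼ) → M1=0, M2=1036, M3=1675, M4=1779, M5=2107, M6=2482
Σ MᵢCᵢ = 0·1036 + 1036·851 + 1675·177 + 1779·572 + 2107·762 + 2482·458 = 0 + 881636 + 296475 + 1017588 + 1605534 + 1136756 = 4937989
Σ Rᵢ = 0 + 212 + 73 + 244 + 387 + 273 = 1189
N̂ = 4937989 / 1189 ≈ 4153.1 → 4153

N ≈ 4153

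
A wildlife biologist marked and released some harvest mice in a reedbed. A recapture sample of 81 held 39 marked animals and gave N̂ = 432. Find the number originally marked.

M = 208

From N = M·C/R: M = N·R / C = 432·39 / 81 = 16848 / 81 = 208.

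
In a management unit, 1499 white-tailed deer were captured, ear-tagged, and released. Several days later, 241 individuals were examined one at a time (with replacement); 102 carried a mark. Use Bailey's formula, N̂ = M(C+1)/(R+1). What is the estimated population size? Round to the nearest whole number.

N ≈ 3522

N̂ = 1499·(241+1)/(102+1) = 1499·242/103 = 362758/103 ≈ 3521.9 → 3522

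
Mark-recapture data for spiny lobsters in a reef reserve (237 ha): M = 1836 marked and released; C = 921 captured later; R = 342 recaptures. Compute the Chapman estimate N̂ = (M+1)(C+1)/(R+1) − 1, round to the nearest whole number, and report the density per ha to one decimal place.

density ≈ 20.8 spiny lobsters per ha

N̂ = 1837·922/343 − 1 = 1693714/343 − 1 ≈ 4936.9 → 4937
Density = N̂ / area = 4937 / 237 ≈ 20.83 → 20.8 per ha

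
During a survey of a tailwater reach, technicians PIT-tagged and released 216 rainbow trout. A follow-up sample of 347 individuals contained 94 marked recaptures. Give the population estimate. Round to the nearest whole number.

N ≈ 797

If marked individuals mix randomly, R/C ≈ M/N, giving N ≈ M·C/R.
N = (216 × 347) / 94 = 74952 / 94 ≈ 797.4 → 797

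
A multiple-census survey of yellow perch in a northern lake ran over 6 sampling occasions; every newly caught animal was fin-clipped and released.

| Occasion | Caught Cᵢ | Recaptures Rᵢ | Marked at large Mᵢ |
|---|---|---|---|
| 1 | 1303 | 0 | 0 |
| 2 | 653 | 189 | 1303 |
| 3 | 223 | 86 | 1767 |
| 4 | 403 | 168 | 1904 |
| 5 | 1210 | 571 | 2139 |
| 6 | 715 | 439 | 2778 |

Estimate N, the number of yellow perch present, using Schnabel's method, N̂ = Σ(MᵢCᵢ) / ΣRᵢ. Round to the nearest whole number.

N ≈ 4533

Σ MᵢCᵢ = 0·1303 + 1303·653 + 1767·223 + 1904·403 + 2139·1210 + 2778·715 = 0 + 850859 + 394041 + 767312 + 2588190 + 1986270 = 6586672
Σ Rᵢ = 0 + 189 + 86 + 168 + 571 + 439 = 1453
N̂ = 6586672 / 1453 ≈ 4533.2 → 4533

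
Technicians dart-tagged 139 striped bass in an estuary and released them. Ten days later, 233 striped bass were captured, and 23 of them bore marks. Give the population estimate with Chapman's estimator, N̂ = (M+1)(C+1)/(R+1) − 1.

N = 1364

N̂ = (139+1)(233+1)/(23+1) − 1 = 140·234/24 − 1
= 32760/24 − 1 = 1365 − 1 = 1364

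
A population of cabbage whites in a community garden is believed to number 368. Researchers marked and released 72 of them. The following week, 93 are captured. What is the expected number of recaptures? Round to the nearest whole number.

expected recaptures ≈ 18

The marked fraction of the population is 72/368, so in a sample of 93 expect C·(M/N) marked.
E[R] = 72 × 93 / 368 = 6696 / 368 ≈ 18.2 → 18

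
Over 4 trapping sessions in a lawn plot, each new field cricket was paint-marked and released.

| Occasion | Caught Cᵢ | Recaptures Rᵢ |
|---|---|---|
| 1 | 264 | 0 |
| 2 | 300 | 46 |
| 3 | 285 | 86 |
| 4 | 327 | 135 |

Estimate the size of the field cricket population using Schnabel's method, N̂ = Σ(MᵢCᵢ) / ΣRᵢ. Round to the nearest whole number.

Marked at large before each occasion: Mᵢ = Σⱼ<ᵢ (Cⱼ − Rⱼ) → M1=0, M2=264, M3=518, M4=717
Σ MᵢCᵢ = 0·264 + 264·300 + 518·285 + 717·327 = 0 + 79200 + 147630 + 234459 = 461289
Σ Rᵢ = 0 + 46 + 86 + 135 = 267
N̂ = 461289 / 267 ≈ 1727.7 → 1728

N ≈ 1728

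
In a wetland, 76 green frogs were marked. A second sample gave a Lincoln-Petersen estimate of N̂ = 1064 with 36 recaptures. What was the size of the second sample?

C = 504

From N = M·C/R: C = N·R / M = 1064·36 / 76 = 38304 / 76 = 504.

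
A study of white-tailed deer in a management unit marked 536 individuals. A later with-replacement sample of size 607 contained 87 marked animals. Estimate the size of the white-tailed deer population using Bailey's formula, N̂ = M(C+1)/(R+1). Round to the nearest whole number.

N ≈ 3703

N̂ = 536·(607+1)/(87+1) = 536·608/88 = 325888/88 ≈ 3703.3 → 3703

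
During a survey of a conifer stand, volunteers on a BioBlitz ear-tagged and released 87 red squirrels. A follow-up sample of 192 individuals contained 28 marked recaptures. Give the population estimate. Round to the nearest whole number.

N ≈ 597

The marked fraction in the recapture sample should equal the marked fraction in the population: 28/192 = 87/N.
N = (87 × 192) / 28 = 16704 / 28 ≈ 596.6 → 597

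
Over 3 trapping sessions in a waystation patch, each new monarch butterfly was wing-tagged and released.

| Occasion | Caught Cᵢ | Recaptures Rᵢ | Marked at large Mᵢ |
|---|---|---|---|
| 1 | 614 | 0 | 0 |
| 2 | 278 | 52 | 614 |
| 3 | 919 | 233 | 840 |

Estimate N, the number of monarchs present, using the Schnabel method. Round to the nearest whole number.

Σ MᵢCᵢ = 0·614 + 614·278 + 840·919 = 0 + 170692 + 771960 = 942652
Σ Rᵢ = 0 + 52 + 233 = 285
N̂ = 942652 / 285 ≈ 3307.6 → 3308

N ≈ 3308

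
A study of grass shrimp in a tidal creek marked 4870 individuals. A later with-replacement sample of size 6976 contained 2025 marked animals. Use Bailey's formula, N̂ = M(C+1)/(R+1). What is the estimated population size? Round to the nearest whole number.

N̂ = 4870·(6976+1)/(2025+1) = 4870·6977/2026 = 33977990/2026 ≈ 16771.0 → 16771

N ≈ 16,771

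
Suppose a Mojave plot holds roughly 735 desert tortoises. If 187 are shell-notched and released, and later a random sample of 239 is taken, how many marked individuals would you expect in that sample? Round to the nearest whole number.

expected recaptures ≈ 61

The marked fraction of the population is 187/735, so in a sample of 239 expect C·(M/N) marked.
E[R] = 187 × 239 / 735 = 44693 / 735 ≈ 60.8 → 61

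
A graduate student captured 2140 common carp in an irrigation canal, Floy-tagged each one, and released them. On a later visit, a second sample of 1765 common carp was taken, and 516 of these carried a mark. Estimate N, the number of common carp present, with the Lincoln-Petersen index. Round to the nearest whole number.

N = (2140 × 1765) / 516 = 3777100 / 516 ≈ 7320.0 → 7320

N ≈ 7320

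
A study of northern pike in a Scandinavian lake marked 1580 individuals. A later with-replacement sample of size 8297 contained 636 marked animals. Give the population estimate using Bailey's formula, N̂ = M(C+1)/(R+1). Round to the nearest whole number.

N ≈ 20,582

N̂ = 1580·(8297+1)/(636+1) = 1580·8298/637 = 13110840/637 ≈ 20582.2 → 20582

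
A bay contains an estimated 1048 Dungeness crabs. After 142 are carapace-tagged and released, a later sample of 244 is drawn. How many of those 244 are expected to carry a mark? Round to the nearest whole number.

Expected recaptures E[R] = M·C / N.
E[R] = 142 × 244 / 1048 = 34648 / 1048 ≈ 33.1 → 33

expected recaptures ≈ 33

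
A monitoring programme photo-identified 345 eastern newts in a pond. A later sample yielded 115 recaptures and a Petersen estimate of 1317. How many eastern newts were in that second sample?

C = 439

From N = M·C/R: C = N·R / M = 1317·115 / 345 = 151455 / 345 = 439.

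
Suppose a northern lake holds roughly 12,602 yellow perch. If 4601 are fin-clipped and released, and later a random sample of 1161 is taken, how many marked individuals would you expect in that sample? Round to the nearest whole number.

expected recaptures ≈ 424

The marked fraction of the population is 4601/12602, so in a sample of 1161 expect C·(M/N) marked.
E[R] = 4601 × 1161 / 12602 = 5341761 / 12602 ≈ 423.9 → 424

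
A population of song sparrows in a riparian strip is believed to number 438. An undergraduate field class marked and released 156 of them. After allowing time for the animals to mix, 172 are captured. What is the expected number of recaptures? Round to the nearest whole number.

The marked fraction of the population is 156/438, so in a sample of 172 expect C·(M/N) marked.
E[R] = 156 × 172 / 438 = 26832 / 438 ≈ 61.3 → 61

expected recaptures ≈ 61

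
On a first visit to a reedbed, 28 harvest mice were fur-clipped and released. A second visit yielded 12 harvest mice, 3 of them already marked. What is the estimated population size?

N = 112

Lincoln-Petersen assumes M/N = R/C, so N = M·C / R.
N = (28 × 12) / 3 = 336 / 3 = 112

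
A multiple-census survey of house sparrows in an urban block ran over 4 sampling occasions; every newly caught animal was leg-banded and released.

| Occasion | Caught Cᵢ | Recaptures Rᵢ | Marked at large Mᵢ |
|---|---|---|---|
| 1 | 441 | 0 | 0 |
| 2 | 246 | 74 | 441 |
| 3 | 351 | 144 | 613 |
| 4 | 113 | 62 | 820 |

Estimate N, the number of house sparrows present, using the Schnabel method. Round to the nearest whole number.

Σ MᵢCᵢ = 0·441 + 441·246 + 613·351 + 820·113 = 0 + 108486 + 215163 + 92660 = 416309
Σ Rᵢ = 0 + 74 + 144 + 62 = 280
N̂ = 416309 / 280 ≈ 1486.8 → 1487

N ≈ 1487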